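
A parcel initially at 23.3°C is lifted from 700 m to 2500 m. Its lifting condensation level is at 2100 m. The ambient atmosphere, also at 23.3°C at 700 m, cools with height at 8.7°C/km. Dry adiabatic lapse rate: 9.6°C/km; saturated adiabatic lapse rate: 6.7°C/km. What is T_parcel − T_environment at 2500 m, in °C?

-0.46°C (parcel cooler than environment)

Parcel:
  700 → 2100 m (dry, 9.6°C/km): ΔT = -9.6 × 1.4 = -13.44°C → T = 9.86°C
  2100 → 2500 m (saturated, 6.7°C/km): ΔT = -6.7 × 0.4 = -2.68°C → T = 7.18°C
Environment:
  700 → 2500 m (environment, 8.7°C/km): ΔT = -8.7 × 1.8 = -15.66°C → T = 7.64°C
T_parcel − T_env = 7.18 − 7.64 = -0.46°C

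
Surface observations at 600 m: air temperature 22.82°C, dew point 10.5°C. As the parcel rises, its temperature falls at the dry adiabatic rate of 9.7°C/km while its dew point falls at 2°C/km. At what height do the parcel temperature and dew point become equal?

2200 m

T and T_d converge at 9.7 − 2 = 7.7°C per km
Height above start = (22.82 − 10.5) / 7.7 = 1.6 km
LCL altitude = 600 m + 1600 m = 2200 m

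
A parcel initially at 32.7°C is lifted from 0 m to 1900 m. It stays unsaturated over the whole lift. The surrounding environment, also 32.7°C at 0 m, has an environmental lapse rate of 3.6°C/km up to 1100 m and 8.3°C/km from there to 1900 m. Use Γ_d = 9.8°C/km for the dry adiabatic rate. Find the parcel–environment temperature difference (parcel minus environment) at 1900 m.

Parcel:
  0 → 1900 m (dry, 9.8°C/km): ΔT = -9.8 × 1.9 = -18.62°C → T = 14.08°C
Environment:
  0 → 1100 m (environment, lower layer, 3.6°C/km): ΔT = -3.6 × 1.1 = -3.96°C → T = 28.74°C
  1100 → 1900 m (environment, upper layer, 8.3°C/km): ΔT = -8.3 × 0.8 = -6.64°C → T = 22.1°C
T_parcel − T_env = 14.08 − 22.1 = -8.02°C

-8.02°C (parcel cooler than environment)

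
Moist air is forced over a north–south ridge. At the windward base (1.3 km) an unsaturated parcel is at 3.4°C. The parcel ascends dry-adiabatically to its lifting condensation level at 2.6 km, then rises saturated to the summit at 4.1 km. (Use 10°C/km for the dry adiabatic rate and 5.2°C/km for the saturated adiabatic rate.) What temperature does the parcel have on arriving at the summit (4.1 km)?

-17.4°C

1300 → 2600 m (dry, 10°C/km): ΔT = -10 × 1.3 = -13°C → T = -9.6°C
2600 → 4100 m (saturated, 5.2°C/km): ΔT = -5.2 × 1.5 = -7.8°C → T = -17.4°C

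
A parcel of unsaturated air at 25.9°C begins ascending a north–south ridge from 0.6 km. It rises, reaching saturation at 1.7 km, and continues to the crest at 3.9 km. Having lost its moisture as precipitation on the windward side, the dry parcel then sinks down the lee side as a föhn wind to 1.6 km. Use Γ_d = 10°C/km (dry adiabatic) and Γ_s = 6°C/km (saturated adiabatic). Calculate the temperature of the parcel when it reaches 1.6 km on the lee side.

24.7°C

600 → 1700 m (dry, 10°C/km): ΔT = -10 × 1.1 = -11°C → T = 14.9°C
1700 → 3900 m (saturated, 6°C/km): ΔT = -6 × 2.2 = -13.2°C → T = 1.7°C
3900 → 1600 m (dry descent, 10°C/km): ΔT = +10 × 2.3 = +23°C → T = 24.7°C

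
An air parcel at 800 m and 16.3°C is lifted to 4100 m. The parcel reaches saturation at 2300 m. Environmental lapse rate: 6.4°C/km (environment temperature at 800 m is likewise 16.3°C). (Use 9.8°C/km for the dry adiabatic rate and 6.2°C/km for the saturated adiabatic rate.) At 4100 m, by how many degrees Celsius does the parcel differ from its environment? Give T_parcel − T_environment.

Parcel:
  From 800 m to 2300 m (dry): cools by 9.8 × 1.5 = 14.7°C, giving 1.6°C.
  From 2300 m to 4100 m (saturated): cools by 6.2 × 1.8 = 11.16°C, giving -9.56°C.
Environment:
  From 800 m to 4100 m (environment): cools by 6.4 × 3.3 = 21.12°C, giving -4.82°C.
T_parcel − T_env = -9.56 − (-4.82) = -4.74°C

-4.74°C (parcel cooler than environment)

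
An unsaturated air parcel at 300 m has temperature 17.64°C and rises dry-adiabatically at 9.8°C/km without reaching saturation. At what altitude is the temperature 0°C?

Height above start = (17.64 − 0) / 9.8 = 1.8 km
Altitude = 300 m + 1800 m = 2100 m

2100 m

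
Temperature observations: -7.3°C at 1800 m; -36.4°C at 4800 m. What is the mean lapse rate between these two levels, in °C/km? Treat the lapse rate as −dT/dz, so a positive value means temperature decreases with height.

9.7°C/km

Γ = −ΔT/Δz = (-7.3 − (-36.4)) / (4800 − 1800) m
  = 29.1°C / 3 km = 9.7°C/km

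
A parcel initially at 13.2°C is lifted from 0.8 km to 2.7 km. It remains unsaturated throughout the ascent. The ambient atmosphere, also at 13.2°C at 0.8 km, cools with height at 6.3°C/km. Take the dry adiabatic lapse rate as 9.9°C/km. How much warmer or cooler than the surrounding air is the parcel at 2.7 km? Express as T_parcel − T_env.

Parcel:
  From 800 m to 2700 m (dry): cools by 9.9 × 1.9 = 18.81°C, giving -5.61°C.
Environment:
  From 800 m to 2700 m (environment): cools by 6.3 × 1.9 = 11.97°C, giving 1.23°C.
T_parcel − T_env = -5.61 − 1.23 = -6.84°C

-6.84°C (parcel cooler than environment)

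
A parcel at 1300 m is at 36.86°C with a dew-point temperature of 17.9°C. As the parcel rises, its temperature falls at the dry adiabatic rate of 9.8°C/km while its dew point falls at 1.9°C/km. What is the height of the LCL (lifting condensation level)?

T and T_d converge at 9.8 − 1.9 = 7.9°C per km
Height above start = (36.86 − 17.9) / 7.9 = 2.4 km
LCL altitude = 1300 m + 2400 m = 3700 m

3700 m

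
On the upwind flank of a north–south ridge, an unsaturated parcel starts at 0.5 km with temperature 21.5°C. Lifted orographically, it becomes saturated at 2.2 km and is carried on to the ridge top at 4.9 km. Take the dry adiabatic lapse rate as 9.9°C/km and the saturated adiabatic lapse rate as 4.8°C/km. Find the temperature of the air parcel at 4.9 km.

-8.29°C

500–2200 m, dry: Δz = 1.7 km ⇒ ΔT = -16.83°C; T = 4.67°C
2200–4900 m, saturated: Δz = 2.7 km ⇒ ΔT = -12.96°C; T = -8.29°C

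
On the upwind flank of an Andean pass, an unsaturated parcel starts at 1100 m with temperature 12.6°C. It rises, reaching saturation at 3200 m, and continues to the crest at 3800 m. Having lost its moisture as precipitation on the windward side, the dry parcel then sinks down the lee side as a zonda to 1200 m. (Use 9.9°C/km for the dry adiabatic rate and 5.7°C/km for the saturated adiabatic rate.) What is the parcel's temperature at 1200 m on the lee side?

14.13°C

From 1100 m to 3200 m (dry): cools by 9.9 × 2.1 = 20.79°C, giving -8.19°C.
From 3200 m to 3800 m (saturated): cools by 5.7 × 0.6 = 3.42°C, giving -11.61°C.
From 3800 m to 1200 m (dry descent): warms by 9.9 × 2.6 = 25.74°C, giving 14.13°C.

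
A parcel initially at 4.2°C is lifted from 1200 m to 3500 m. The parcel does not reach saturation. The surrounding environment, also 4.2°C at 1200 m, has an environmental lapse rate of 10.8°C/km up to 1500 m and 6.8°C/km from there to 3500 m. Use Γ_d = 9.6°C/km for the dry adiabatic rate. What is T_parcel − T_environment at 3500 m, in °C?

Parcel:
  From 1200 m to 3500 m (dry): cools by 9.6 × 2.3 = 22.08°C, giving -17.88°C.
Environment:
  From 1200 m to 1500 m (environment, lower layer): cools by 10.8 × 0.3 = 3.24°C, giving 0.96°C.
  From 1500 m to 3500 m (environment, upper layer): cools by 6.8 × 2 = 13.6°C, giving -12.64°C.
T_parcel − T_env = -17.88 − (-12.64) = -5.24°C

-5.24°C (parcel cooler than environment)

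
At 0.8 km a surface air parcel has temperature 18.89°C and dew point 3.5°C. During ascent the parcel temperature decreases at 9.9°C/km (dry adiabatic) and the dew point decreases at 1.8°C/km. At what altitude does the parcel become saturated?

2.7 km

T and T_d converge at 9.9 − 1.8 = 8.1°C per km
Height above start = (18.89 − 3.5) / 8.1 = 1.9 km
LCL altitude = 800 m + 1900 m = 2700 m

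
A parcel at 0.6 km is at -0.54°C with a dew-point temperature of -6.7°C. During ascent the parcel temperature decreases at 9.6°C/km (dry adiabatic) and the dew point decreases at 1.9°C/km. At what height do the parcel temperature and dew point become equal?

T and T_d converge at 9.6 − 1.9 = 7.7°C per km
Height above start = (-0.54 − (-6.7)) / 7.7 = 0.8 km
LCL altitude = 600 m + 800 m = 1400 m

1.4 km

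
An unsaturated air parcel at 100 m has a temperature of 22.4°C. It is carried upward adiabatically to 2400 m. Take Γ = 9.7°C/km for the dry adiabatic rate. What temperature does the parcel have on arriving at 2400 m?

From 100 m to 2400 m (dry adiabatic): cools by 9.7 × 2.3 = 22.31°C, giving 0.09°C.

0.09°C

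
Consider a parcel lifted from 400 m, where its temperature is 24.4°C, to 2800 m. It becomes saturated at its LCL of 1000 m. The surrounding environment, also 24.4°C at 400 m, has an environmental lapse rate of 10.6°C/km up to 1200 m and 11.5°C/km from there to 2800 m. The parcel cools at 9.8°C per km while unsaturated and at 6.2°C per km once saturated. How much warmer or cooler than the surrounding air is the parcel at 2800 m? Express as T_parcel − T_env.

+9.84°C (parcel warmer than environment)

Parcel:
  From 400 m to 1000 m (dry): cools by 9.8 × 0.6 = 5.88°C, giving 18.52°C.
  From 1000 m to 2800 m (saturated): cools by 6.2 × 1.8 = 11.16°C, giving 7.36°C.
Environment:
  From 400 m to 1200 m (environment, lower layer): cools by 10.6 × 0.8 = 8.48°C, giving 15.92°C.
  From 1200 m to 2800 m (environment, upper layer): cools by 11.5 × 1.6 = 18.4°C, giving -2.48°C.
T_parcel − T_env = 7.36 − (-2.48) = +9.84°C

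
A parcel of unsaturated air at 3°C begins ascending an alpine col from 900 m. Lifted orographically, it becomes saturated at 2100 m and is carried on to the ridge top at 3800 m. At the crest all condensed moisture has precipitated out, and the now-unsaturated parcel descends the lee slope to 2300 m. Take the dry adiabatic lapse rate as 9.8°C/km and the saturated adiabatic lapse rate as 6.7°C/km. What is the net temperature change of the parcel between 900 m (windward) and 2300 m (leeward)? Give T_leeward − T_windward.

From 900 m to 2100 m (dry): cools by 9.8 × 1.2 = 11.76°C, giving -8.76°C.
From 2100 m to 3800 m (saturated): cools by 6.7 × 1.7 = 11.39°C, giving -20.15°C.
From 3800 m to 2300 m (dry descent): warms by 9.8 × 1.5 = 14.7°C, giving -5.45°C.
Net change vs windward start: -5.45 − 3 = -8.45°C

-8.45°C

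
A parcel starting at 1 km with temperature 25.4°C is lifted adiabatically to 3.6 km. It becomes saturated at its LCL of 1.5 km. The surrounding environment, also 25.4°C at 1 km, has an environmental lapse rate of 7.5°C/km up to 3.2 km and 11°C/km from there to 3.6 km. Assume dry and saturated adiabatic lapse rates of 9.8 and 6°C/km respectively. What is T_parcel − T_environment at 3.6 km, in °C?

Parcel:
  From 1000 m to 1500 m (dry): cools by 9.8 × 0.5 = 4.9°C, giving 20.5°C.
  From 1500 m to 3600 m (saturated): cools by 6 × 2.1 = 12.6°C, giving 7.9°C.
Environment:
  From 1000 m to 3200 m (environment, lower layer): cools by 7.5 × 2.2 = 16.5°C, giving 8.9°C.
  From 3200 m to 3600 m (environment, upper layer): cools by 11 × 0.4 = 4.4°C, giving 4.5°C.
T_parcel − T_env = 7.9 − 4.5 = +3.4°C

+3.4°C (parcel warmer than environment)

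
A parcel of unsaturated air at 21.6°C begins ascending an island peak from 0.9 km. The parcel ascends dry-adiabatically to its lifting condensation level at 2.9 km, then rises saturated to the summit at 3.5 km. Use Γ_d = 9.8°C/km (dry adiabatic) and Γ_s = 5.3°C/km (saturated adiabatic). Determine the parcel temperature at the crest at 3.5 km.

900 → 2900 m (dry, 9.8°C/km): ΔT = -9.8 × 2 = -19.6°C → T = 2°C
2900 → 3500 m (saturated, 5.3°C/km): ΔT = -5.3 × 0.6 = -3.18°C → T = -1.18°C

-1.18°C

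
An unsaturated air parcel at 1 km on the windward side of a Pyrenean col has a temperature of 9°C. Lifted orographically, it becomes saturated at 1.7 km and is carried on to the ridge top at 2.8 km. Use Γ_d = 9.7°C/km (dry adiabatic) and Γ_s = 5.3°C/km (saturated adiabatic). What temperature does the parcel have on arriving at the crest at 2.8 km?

Dry to 1700 m: -9.7 × 0.7 km = -6.79°C, so T = 2.21°C.
Saturated to 2800 m: -5.3 × 1.1 km = -5.83°C, so T = -3.62°C.

-3.62°C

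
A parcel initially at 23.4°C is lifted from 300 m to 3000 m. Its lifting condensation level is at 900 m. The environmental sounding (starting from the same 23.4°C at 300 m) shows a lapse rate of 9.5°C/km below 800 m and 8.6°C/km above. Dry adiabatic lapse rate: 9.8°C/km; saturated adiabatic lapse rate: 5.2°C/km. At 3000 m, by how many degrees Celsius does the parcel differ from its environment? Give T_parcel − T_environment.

+6.87°C (parcel warmer than environment)

Parcel:
  300 → 900 m (dry, 9.8°C/km): ΔT = -9.8 × 0.6 = -5.88°C → T = 17.52°C
  900 → 3000 m (saturated, 5.2°C/km): ΔT = -5.2 × 2.1 = -10.92°C → T = 6.6°C
Environment:
  300 → 800 m (environment, lower layer, 9.5°C/km): ΔT = -9.5 × 0.5 = -4.75°C → T = 18.65°C
  800 → 3000 m (environment, upper layer, 8.6°C/km): ΔT = -8.6 × 2.2 = -18.92°C → T = -0.27°C
T_parcel − T_env = 6.6 − (-0.27) = +6.87°C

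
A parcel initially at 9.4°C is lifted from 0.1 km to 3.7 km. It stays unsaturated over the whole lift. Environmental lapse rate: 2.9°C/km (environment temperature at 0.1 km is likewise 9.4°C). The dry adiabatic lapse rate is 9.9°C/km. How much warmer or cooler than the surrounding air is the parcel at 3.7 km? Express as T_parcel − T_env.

Parcel:
  100 → 3700 m (dry, 9.9°C/km): ΔT = -9.9 × 3.6 = -35.64°C → T = -26.24°C
Environment:
  100 → 3700 m (environment, 2.9°C/km): ΔT = -2.9 × 3.6 = -10.44°C → T = -1.04°C
T_parcel − T_env = -26.24 − (-1.04) = -25.2°C

-25.2°C (parcel cooler than environment)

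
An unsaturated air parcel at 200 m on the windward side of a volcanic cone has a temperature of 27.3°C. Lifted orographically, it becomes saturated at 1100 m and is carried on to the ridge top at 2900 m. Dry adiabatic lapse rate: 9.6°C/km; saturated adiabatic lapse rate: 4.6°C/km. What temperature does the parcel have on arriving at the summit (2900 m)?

From 200 m to 1100 m (dry): cools by 9.6 × 0.9 = 8.64°C, giving 18.66°C.
From 1100 m to 2900 m (saturated): cools by 4.6 × 1.8 = 8.28°C, giving 10.38°C.

10.38°C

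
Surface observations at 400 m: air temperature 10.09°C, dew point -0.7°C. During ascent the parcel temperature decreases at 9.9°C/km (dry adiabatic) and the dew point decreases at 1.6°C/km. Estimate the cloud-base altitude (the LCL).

1700 m

T and T_d converge at 9.9 − 1.6 = 8.3°C per km
Height above start = (10.09 − (-0.7)) / 8.3 = 1.3 km
LCL altitude = 400 m + 1300 m = 1700 m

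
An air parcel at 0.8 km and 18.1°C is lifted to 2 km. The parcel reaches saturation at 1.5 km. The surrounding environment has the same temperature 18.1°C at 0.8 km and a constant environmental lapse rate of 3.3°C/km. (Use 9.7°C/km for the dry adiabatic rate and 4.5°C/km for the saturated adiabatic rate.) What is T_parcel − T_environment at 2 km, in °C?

-5.08°C (parcel cooler than environment)

Parcel:
  From 800 m to 1500 m (dry): cools by 9.7 × 0.7 = 6.79°C, giving 11.31°C.
  From 1500 m to 2000 m (saturated): cools by 4.5 × 0.5 = 2.25°C, giving 9.06°C.
Environment:
  From 800 m to 2000 m (environment): cools by 3.3 × 1.2 = 3.96°C, giving 14.14°C.
T_parcel − T_env = 9.06 − 14.14 = -5.08°C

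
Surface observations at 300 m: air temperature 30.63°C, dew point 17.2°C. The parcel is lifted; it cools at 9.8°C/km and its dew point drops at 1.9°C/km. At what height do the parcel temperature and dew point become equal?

T and T_d converge at 9.8 − 1.9 = 7.9°C per km
Height above start = (30.63 − 17.2) / 7.9 = 1.7 km
LCL altitude = 300 m + 1700 m = 2000 m

2000 m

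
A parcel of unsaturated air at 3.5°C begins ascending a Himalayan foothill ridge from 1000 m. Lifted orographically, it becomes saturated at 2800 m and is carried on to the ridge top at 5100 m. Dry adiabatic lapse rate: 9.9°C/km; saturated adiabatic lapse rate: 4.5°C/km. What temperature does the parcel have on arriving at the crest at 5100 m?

From 1000 m to 2800 m (dry): cools by 9.9 × 1.8 = 17.82°C, giving -14.32°C.
From 2800 m to 5100 m (saturated): cools by 4.5 × 2.3 = 10.35°C, giving -24.67°C.

-24.67°C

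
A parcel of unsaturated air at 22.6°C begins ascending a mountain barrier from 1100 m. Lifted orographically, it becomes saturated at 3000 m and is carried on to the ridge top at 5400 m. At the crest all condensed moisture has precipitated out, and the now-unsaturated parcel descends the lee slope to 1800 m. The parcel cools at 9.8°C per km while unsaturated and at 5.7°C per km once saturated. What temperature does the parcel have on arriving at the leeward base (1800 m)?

25.58°C

1100–3000 m, dry: Δz = 1.9 km ⇒ ΔT = -18.62°C; T = 3.98°C
3000–5400 m, saturated: Δz = 2.4 km ⇒ ΔT = -13.68°C; T = -9.7°C
5400–1800 m, dry descent: Δz = 3.6 km ⇒ ΔT = +35.28°C; T = 25.58°C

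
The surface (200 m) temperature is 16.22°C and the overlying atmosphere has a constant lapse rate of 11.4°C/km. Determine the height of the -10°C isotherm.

2500 m

Height above start = (16.22 − (-10)) / 11.4 = 2.3 km
Altitude = 200 m + 2300 m = 2500 m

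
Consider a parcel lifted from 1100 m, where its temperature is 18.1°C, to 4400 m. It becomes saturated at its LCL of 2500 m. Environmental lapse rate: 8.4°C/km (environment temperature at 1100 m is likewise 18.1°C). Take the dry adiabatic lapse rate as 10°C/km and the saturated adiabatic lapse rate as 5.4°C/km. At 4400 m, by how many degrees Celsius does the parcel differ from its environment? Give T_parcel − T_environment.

+3.46°C (parcel warmer than environment)

Parcel:
  1100 → 2500 m (dry, 10°C/km): ΔT = -10 × 1.4 = -14°C → T = 4.1°C
  2500 → 4400 m (saturated, 5.4°C/km): ΔT = -5.4 × 1.9 = -10.26°C → T = -6.16°C
Environment:
  1100 → 4400 m (environment, 8.4°C/km): ΔT = -8.4 × 3.3 = -27.72°C → T = -9.62°C
T_parcel − T_env = -6.16 − (-9.62) = +3.46°C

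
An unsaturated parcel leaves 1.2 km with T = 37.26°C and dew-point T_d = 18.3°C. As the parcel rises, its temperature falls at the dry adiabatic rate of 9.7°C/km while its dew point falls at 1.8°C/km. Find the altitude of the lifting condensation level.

3.6 km

T and T_d converge at 9.7 − 1.8 = 7.9°C per km
Height above start = (37.26 − 18.3) / 7.9 = 2.4 km
LCL altitude = 1200 m + 2400 m = 3600 m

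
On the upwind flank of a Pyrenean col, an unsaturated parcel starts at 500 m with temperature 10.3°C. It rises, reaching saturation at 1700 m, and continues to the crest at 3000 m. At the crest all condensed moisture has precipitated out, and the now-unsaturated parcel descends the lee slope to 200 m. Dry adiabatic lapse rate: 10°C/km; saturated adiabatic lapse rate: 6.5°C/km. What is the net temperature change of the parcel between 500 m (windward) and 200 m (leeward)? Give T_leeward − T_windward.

500 → 1700 m (dry, 10°C/km): ΔT = -10 × 1.2 = -12°C → T = -1.7°C
1700 → 3000 m (saturated, 6.5°C/km): ΔT = -6.5 × 1.3 = -8.45°C → T = -10.15°C
3000 → 200 m (dry descent, 10°C/km): ΔT = +10 × 2.8 = +28°C → T = 17.85°C
Net change vs windward start: 17.85 − 10.3 = +7.55°C

+7.55°C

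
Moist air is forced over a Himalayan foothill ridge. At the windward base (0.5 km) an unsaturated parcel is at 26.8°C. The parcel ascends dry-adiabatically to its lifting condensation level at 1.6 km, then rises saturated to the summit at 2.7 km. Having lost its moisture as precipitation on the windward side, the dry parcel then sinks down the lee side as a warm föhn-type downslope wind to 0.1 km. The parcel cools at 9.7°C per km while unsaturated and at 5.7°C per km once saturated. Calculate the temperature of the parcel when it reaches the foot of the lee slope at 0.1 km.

35.08°C

500–1600 m, dry: Δz = 1.1 km ⇒ ΔT = -10.67°C; T = 16.13°C
1600–2700 m, saturated: Δz = 1.1 km ⇒ ΔT = -6.27°C; T = 9.86°C
2700–100 m, dry descent: Δz = 2.6 km ⇒ ΔT = +25.22°C; T = 35.08°C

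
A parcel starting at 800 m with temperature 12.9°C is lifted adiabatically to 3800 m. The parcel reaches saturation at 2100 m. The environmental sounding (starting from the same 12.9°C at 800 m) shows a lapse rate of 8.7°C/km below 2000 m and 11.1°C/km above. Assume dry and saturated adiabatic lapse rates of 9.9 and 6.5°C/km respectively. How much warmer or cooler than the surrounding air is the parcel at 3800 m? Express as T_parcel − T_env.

+6.5°C (parcel warmer than environment)

Parcel:
  800–2100 m, dry: Δz = 1.3 km ⇒ ΔT = -12.87°C; T = 0.03°C
  2100–3800 m, saturated: Δz = 1.7 km ⇒ ΔT = -11.05°C; T = -11.02°C
Environment:
  800–2000 m, environment, lower layer: Δz = 1.2 km ⇒ ΔT = -10.44°C; T = 2.46°C
  2000–3800 m, environment, upper layer: Δz = 1.8 km ⇒ ΔT = -19.98°C; T = -17.52°C
T_parcel − T_env = -11.02 − (-17.52) = +6.5°C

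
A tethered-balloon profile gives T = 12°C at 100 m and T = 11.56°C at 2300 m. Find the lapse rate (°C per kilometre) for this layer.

Γ = −ΔT/Δz = (12 − 11.56) / (2300 − 100) m
  = 0.44°C / 2.2 km = 0.2°C/km

0.2°C/km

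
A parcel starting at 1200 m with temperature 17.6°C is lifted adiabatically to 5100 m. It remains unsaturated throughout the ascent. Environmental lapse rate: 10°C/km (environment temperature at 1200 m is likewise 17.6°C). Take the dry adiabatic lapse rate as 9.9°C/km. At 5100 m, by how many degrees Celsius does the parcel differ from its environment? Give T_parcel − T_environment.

Parcel:
  From 1200 m to 5100 m (dry): cools by 9.9 × 3.9 = 38.61°C, giving -21.01°C.
Environment:
  From 1200 m to 5100 m (environment): cools by 10 × 3.9 = 39°C, giving -21.4°C.
T_parcel − T_env = -21.01 − (-21.4) = +0.39°C

+0.39°C (parcel warmer than environment)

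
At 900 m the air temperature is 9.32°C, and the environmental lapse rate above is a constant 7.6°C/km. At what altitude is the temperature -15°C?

Height above start = (9.32 − (-15)) / 7.6 = 3.2 km
Altitude = 900 m + 3200 m = 4100 m

4100 m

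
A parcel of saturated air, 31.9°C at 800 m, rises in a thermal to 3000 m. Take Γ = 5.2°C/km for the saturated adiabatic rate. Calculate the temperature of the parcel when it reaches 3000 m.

20.46°C

800 → 3000 m (saturated adiabatic, 5.2°C/km): ΔT = -5.2 × 2.2 = -11.44°C → T = 20.46°C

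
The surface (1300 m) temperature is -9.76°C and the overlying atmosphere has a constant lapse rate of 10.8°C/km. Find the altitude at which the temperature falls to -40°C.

Height above start = (-9.76 − (-40)) / 10.8 = 2.8 km
Altitude = 1300 m + 2800 m = 4100 m

4100 m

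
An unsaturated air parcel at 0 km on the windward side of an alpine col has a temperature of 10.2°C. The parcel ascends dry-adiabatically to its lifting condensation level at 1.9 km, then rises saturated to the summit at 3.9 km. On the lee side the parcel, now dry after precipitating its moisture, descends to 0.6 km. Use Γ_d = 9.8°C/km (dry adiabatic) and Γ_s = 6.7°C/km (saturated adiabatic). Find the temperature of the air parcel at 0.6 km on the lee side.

Dry to 1900 m: -9.8 × 1.9 km = -18.62°C, so T = -8.42°C.
Saturated to 3900 m: -6.7 × 2 km = -13.4°C, so T = -21.82°C.
Dry descent to 600 m: +9.8 × 3.3 km = +32.34°C, so T = 10.52°C.

10.52°C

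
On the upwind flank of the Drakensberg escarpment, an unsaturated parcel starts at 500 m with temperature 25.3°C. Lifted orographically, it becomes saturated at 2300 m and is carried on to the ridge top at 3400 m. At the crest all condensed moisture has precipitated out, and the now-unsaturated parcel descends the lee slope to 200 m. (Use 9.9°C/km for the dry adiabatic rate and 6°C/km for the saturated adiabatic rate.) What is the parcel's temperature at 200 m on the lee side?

32.56°C

From 500 m to 2300 m (dry): cools by 9.9 × 1.8 = 17.82°C, giving 7.48°C.
From 2300 m to 3400 m (saturated): cools by 6 × 1.1 = 6.6°C, giving 0.88°C.
From 3400 m to 200 m (dry descent): warms by 9.9 × 3.2 = 31.68°C, giving 32.56°C.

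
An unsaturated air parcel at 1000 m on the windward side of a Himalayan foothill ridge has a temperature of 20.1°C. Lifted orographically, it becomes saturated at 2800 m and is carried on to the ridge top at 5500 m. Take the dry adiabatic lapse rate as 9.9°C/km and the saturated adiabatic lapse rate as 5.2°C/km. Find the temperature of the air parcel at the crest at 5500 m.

-11.76°C

1000–2800 m, dry: Δz = 1.8 km ⇒ ΔT = -17.82°C; T = 2.28°C
2800–5500 m, saturated: Δz = 2.7 km ⇒ ΔT = -14.04°C; T = -11.76°C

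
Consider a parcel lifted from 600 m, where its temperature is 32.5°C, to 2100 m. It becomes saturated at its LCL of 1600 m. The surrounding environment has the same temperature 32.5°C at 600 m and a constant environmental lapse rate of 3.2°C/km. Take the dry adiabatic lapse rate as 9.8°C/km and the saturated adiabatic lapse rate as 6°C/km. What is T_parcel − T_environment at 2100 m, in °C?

-8°C (parcel cooler than environment)

Parcel:
  600–1600 m, dry: Δz = 1 km ⇒ ΔT = -9.8°C; T = 22.7°C
  1600–2100 m, saturated: Δz = 0.5 km ⇒ ΔT = -3°C; T = 19.7°C
Environment:
  600–2100 m, environment: Δz = 1.5 km ⇒ ΔT = -4.8°C; T = 27.7°C
T_parcel − T_env = 19.7 − 27.7 = -8°C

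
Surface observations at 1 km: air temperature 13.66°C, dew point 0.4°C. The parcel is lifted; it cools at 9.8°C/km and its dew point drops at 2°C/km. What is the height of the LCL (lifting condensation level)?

T and T_d converge at 9.8 − 2 = 7.8°C per km
Height above start = (13.66 − 0.4) / 7.8 = 1.7 km
LCL altitude = 1000 m + 1700 m = 2700 m

2.7 km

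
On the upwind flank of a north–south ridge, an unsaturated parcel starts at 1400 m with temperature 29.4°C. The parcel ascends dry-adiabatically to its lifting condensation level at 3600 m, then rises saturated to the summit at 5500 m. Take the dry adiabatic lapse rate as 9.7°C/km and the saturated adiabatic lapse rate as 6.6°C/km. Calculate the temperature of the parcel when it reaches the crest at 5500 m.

1400–3600 m, dry: Δz = 2.2 km ⇒ ΔT = -21.34°C; T = 8.06°C
3600–5500 m, saturated: Δz = 1.9 km ⇒ ΔT = -12.54°C; T = -4.48°C

-4.48°C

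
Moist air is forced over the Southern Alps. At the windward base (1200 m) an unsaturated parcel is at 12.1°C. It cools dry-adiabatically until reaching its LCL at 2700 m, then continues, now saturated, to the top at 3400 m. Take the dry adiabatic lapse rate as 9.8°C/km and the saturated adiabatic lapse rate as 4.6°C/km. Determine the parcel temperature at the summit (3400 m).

1200 → 2700 m (dry, 9.8°C/km): ΔT = -9.8 × 1.5 = -14.7°C → T = -2.6°C
2700 → 3400 m (saturated, 4.6°C/km): ΔT = -4.6 × 0.7 = -3.22°C → T = -5.82°C

-5.82°C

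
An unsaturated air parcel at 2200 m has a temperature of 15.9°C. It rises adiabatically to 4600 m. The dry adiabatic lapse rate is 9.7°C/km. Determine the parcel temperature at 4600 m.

-7.38°C

From 2200 m to 4600 m (dry adiabatic): cools by 9.7 × 2.4 = 23.28°C, giving -7.38°C.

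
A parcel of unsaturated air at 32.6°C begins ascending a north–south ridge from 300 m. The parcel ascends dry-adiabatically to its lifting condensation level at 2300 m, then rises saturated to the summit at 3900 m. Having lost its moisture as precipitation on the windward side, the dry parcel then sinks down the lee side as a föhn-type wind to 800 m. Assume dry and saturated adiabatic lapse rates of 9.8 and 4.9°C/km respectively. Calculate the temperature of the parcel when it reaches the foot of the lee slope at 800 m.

35.54°C

Dry to 2300 m: -9.8 × 2 km = -19.6°C, so T = 13°C.
Saturated to 3900 m: -4.9 × 1.6 km = -7.84°C, so T = 5.16°C.
Dry descent to 800 m: +9.8 × 3.1 km = +30.38°C, so T = 35.54°C.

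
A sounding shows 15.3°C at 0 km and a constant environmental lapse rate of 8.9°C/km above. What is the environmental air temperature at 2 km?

Environmental to 2000 m: -8.9 × 2 km = -17.8°C, so T = -2.5°C.

-2.5°C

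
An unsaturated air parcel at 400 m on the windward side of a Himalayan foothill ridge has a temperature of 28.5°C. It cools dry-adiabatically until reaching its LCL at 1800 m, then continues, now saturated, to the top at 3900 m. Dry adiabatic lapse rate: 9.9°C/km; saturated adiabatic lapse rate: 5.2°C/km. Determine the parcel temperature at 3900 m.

From 400 m to 1800 m (dry): cools by 9.9 × 1.4 = 13.86°C, giving 14.64°C.
From 1800 m to 3900 m (saturated): cools by 5.2 × 2.1 = 10.92°C, giving 3.72°C.

3.72°C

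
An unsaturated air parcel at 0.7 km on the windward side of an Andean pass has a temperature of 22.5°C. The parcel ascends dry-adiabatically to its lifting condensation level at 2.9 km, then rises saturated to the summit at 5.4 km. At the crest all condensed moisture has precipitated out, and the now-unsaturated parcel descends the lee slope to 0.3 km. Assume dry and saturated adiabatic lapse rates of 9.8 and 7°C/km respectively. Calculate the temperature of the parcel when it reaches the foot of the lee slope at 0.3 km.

33.42°C

700–2900 m, dry: Δz = 2.2 km ⇒ ΔT = -21.56°C; T = 0.94°C
2900–5400 m, saturated: Δz = 2.5 km ⇒ ΔT = -17.5°C; T = -16.56°C
5400–300 m, dry descent: Δz = 5.1 km ⇒ ΔT = +49.98°C; T = 33.42°C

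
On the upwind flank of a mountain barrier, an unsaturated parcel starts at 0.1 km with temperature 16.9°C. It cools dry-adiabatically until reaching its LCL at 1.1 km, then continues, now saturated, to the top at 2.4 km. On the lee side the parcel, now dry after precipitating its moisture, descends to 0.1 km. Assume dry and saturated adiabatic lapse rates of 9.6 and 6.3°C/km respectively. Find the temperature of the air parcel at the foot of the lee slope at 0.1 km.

21.19°C

100 → 1100 m (dry, 9.6°C/km): ΔT = -9.6 × 1 = -9.6°C → T = 7.3°C
1100 → 2400 m (saturated, 6.3°C/km): ΔT = -6.3 × 1.3 = -8.19°C → T = -0.89°C
2400 → 100 m (dry descent, 9.6°C/km): ΔT = +9.6 × 2.3 = +22.08°C → T = 21.19°C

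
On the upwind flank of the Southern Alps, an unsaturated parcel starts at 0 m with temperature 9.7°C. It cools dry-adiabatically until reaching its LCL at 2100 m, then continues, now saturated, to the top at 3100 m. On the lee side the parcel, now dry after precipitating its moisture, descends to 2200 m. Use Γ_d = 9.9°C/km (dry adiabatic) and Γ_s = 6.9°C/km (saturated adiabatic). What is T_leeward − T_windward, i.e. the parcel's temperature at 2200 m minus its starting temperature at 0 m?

0–2100 m, dry: Δz = 2.1 km ⇒ ΔT = -20.79°C; T = -11.09°C
2100–3100 m, saturated: Δz = 1 km ⇒ ΔT = -6.9°C; T = -17.99°C
3100–2200 m, dry descent: Δz = 0.9 km ⇒ ΔT = +8.91°C; T = -9.08°C
Net change vs windward start: -9.08 − 9.7 = -18.78°C

-18.78°C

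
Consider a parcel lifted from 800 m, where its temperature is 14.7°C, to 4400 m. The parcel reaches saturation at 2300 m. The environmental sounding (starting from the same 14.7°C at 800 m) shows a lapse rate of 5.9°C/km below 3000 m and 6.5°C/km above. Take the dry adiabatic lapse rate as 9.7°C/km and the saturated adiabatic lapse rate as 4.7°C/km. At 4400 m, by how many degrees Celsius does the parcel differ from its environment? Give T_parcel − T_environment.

-2.34°C (parcel cooler than environment)

Parcel:
  Dry to 2300 m: -9.7 × 1.5 km = -14.55°C, so T = 0.15°C.
  Saturated to 4400 m: -4.7 × 2.1 km = -9.87°C, so T = -9.72°C.
Environment:
  Environment, lower layer to 3000 m: -5.9 × 2.2 km = -12.98°C, so T = 1.72°C.
  Environment, upper layer to 4400 m: -6.5 × 1.4 km = -9.1°C, so T = -7.38°C.
T_parcel − T_env = -9.72 − (-7.38) = -2.34°C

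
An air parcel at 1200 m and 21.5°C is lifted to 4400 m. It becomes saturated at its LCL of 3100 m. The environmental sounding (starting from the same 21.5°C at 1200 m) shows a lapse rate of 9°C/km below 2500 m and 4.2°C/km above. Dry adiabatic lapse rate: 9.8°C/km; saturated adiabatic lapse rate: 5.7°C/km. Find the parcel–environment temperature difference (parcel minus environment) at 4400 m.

-6.35°C (parcel cooler than environment)

Parcel:
  Dry to 3100 m: -9.8 × 1.9 km = -18.62°C, so T = 2.88°C.
  Saturated to 4400 m: -5.7 × 1.3 km = -7.41°C, so T = -4.53°C.
Environment:
  Environment, lower layer to 2500 m: -9 × 1.3 km = -11.7°C, so T = 9.8°C.
  Environment, upper layer to 4400 m: -4.2 × 1.9 km = -7.98°C, so T = 1.82°C.
T_parcel − T_env = -4.53 − 1.82 = -6.35°C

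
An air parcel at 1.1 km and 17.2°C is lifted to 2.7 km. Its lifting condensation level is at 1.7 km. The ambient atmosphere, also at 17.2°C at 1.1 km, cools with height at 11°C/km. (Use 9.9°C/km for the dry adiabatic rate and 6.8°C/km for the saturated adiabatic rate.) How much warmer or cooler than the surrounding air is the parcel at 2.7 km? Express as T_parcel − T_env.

Parcel:
  1100–1700 m, dry: Δz = 0.6 km ⇒ ΔT = -5.94°C; T = 11.26°C
  1700–2700 m, saturated: Δz = 1 km ⇒ ΔT = -6.8°C; T = 4.46°C
Environment:
  1100–2700 m, environment: Δz = 1.6 km ⇒ ΔT = -17.6°C; T = -0.4°C
T_parcel − T_env = 4.46 − (-0.4) = +4.86°C

+4.86°C (parcel warmer than environment)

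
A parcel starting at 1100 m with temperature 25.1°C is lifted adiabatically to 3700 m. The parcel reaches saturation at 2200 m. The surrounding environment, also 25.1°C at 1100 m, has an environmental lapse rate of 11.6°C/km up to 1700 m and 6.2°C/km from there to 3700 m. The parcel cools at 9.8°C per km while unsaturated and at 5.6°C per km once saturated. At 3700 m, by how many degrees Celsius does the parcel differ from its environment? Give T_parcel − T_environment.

+0.18°C (parcel warmer than environment)

Parcel:
  1100–2200 m, dry: Δz = 1.1 km ⇒ ΔT = -10.78°C; T = 14.32°C
  2200–3700 m, saturated: Δz = 1.5 km ⇒ ΔT = -8.4°C; T = 5.92°C
Environment:
  1100–1700 m, environment, lower layer: Δz = 0.6 km ⇒ ΔT = -6.96°C; T = 18.14°C
  1700–3700 m, environment, upper layer: Δz = 2 km ⇒ ΔT = -12.4°C; T = 5.74°C
T_parcel − T_env = 5.92 − 5.74 = +0.18°C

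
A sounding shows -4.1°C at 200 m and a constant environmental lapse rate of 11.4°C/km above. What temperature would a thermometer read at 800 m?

-10.94°C

200 → 800 m (environmental, 11.4°C/km): ΔT = -11.4 × 0.6 = -6.84°C → T = -10.94°C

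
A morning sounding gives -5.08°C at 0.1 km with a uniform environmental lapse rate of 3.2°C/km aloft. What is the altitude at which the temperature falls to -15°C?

Height above start = (-5.08 − (-15)) / 3.2 = 3.1 km
Altitude = 100 m + 3100 m = 3200 m

3.2 km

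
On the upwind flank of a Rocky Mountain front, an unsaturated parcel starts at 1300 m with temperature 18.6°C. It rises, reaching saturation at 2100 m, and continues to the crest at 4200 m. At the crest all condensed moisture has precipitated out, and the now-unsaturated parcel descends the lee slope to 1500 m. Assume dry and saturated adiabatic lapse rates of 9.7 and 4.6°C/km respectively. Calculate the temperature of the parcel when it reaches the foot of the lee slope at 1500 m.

27.37°C

1300 → 2100 m (dry, 9.7°C/km): ΔT = -9.7 × 0.8 = -7.76°C → T = 10.84°C
2100 → 4200 m (saturated, 4.6°C/km): ΔT = -4.6 × 2.1 = -9.66°C → T = 1.18°C
4200 → 1500 m (dry descent, 9.7°C/km): ΔT = +9.7 × 2.7 = +26.19°C → T = 27.37°C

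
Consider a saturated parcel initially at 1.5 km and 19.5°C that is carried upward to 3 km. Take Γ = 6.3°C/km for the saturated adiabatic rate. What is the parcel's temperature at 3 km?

10.05°C

1500 → 3000 m (saturated adiabatic, 6.3°C/km): ΔT = -6.3 × 1.5 = -9.45°C → T = 10.05°C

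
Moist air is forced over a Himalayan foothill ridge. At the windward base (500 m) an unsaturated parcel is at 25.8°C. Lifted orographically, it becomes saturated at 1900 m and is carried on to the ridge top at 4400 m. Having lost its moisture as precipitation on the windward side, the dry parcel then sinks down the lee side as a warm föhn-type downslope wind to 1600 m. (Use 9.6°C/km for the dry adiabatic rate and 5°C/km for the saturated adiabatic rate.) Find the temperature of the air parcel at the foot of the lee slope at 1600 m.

500 → 1900 m (dry, 9.6°C/km): ΔT = -9.6 × 1.4 = -13.44°C → T = 12.36°C
1900 → 4400 m (saturated, 5°C/km): ΔT = -5 × 2.5 = -12.5°C → T = -0.14°C
4400 → 1600 m (dry descent, 9.6°C/km): ΔT = +9.6 × 2.8 = +26.88°C → T = 26.74°C

26.74°C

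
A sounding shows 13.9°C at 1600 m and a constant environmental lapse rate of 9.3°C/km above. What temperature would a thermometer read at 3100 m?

From 1600 m to 3100 m (environmental): cools by 9.3 × 1.5 = 13.95°C, giving -0.05°C.

-0.05°C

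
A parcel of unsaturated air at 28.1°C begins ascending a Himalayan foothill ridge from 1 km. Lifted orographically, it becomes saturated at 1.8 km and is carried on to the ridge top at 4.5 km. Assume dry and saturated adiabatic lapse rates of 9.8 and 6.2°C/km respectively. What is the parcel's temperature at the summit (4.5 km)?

3.52°C

Dry to 1800 m: -9.8 × 0.8 km = -7.84°C, so T = 20.26°C.
Saturated to 4500 m: -6.2 × 2.7 km = -16.74°C, so T = 3.52°C.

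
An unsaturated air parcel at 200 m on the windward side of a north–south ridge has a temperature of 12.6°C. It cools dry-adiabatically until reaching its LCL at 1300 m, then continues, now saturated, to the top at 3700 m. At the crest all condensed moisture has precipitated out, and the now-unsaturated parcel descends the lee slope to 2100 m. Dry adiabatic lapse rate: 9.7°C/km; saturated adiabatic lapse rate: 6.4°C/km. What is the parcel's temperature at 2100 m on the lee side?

2.09°C

From 200 m to 1300 m (dry): cools by 9.7 × 1.1 = 10.67°C, giving 1.93°C.
From 1300 m to 3700 m (saturated): cools by 6.4 × 2.4 = 15.36°C, giving -13.43°C.
From 3700 m to 2100 m (dry descent): warms by 9.7 × 1.6 = 15.52°C, giving 2.09°C.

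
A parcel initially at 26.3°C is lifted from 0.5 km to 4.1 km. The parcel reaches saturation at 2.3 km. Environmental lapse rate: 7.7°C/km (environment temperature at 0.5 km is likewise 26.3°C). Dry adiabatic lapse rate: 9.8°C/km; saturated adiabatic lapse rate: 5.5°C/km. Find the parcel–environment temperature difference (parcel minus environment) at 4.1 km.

+0.18°C (parcel warmer than environment)

Parcel:
  From 500 m to 2300 m (dry): cools by 9.8 × 1.8 = 17.64°C, giving 8.66°C.
  From 2300 m to 4100 m (saturated): cools by 5.5 × 1.8 = 9.9°C, giving -1.24°C.
Environment:
  From 500 m to 4100 m (environment): cools by 7.7 × 3.6 = 27.72°C, giving -1.42°C.
T_parcel − T_env = -1.24 − (-1.42) = +0.18°C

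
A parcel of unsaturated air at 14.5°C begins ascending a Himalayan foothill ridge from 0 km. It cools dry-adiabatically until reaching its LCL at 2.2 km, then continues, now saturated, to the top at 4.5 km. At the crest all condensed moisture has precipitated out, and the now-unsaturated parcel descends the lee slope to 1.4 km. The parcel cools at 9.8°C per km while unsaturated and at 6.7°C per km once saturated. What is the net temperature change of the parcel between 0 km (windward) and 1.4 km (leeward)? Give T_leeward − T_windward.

-6.59°C

0–2200 m, dry: Δz = 2.2 km ⇒ ΔT = -21.56°C; T = -7.06°C
2200–4500 m, saturated: Δz = 2.3 km ⇒ ΔT = -15.41°C; T = -22.47°C
4500–1400 m, dry descent: Δz = 3.1 km ⇒ ΔT = +30.38°C; T = 7.91°C
Net change vs windward start: 7.91 − 14.5 = -6.59°C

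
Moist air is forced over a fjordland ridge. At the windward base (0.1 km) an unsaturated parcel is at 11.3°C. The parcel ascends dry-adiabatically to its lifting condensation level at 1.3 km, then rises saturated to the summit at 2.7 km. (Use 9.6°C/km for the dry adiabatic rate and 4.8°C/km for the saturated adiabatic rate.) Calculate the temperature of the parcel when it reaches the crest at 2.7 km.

-6.94°C

Dry to 1300 m: -9.6 × 1.2 km = -11.52°C, so T = -0.22°C.
Saturated to 2700 m: -4.8 × 1.4 km = -6.72°C, so T = -6.94°C.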